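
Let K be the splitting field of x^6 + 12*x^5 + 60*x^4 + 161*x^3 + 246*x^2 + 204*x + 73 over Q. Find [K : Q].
The degree of the splitting field over Q equals the order of the Galois group, so first determine the group. The polynomial f is an irreducible sextic over Q, so G = Gal(f/Q) is one of the 16 transitive subgroups 6T1, ..., 6T16 of S_6. The discriminant of f is -19683, which is not a perfect square, so G is not contained in A_6. The transitive groups of degree 6 not contained in A_6 are: C_6 (6T1, order 6), S_3 (6T2, order 6), D_6 (6T3, order 12), C_3 x S_3 (6T5, order 18), A_4 x C_2 (6T6, order 24), S_4 (6T8, order 24), S_3 x S_3 (6T9, order 36), S_4 x C_2 (6T11, order 48), (S_3 x S_3) : C_2 (6T13, order 72), PGL(2,5) (6T14, order 120), S_6 (6T16, order 720). By Dedekind's theorem, for a prime p not dividing disc(f) the degrees of the irreducible factors of f mod p form the cycle type of an element of G. Factoring f modulo the 37 such primes p <= 163 (skipping 3, which divides the discriminant), each new pattern first appears at: mod 2: f = (x^6 + x^3 + 1), pattern 6; mod 7: f = (x^3 + 6x^2 + 5x + 4)(x^3 + 6x^2 + 5x + 6), pattern 3+3; mod 17: f = (x^2 + 7x + 11)(x^2 + 8x + 13)(x^2 + 14x + 8), pattern 2+2+2; mod 19: f = (x + 4)(x + 5)(x + 12)(x + 15)(x + 16)(x + 17), pattern 1+1+1+1+1+1. No other pattern occurs in this range, so the set of observed cycle types is {6, 3+3, 2+2+2, 1+1+1+1+1+1}. The candidates containing elements of all these cycle types are C_6 (6T1) of order 6, D_6 (6T3) of order 12, C_3 x S_3 (6T5) of order 18, A_4 x C_2 (6T6) of order 24, S_3 x S_3 (6T9) of order 36, S_4 x C_2 (6T11) of order 48, (S_3 x S_3) : C_2 (6T13) of order 72, PGL(2,5) (6T14) of order 120, S_6 (6T16) of order 720; the others are excluded. The observed types are precisely the cycle types that occur in C_6 (6T1). Each of the other remaining candidates has further cycle types, and by the Chebotarev density theorem the matching factorization patterns would occur for a proportion of primes equal to their share of the group: D_6 (6T3) additionally contains elements of type 2+2+1+1 (3 of its 12 elements, about 25% of primes); C_3 x S_3 (6T5) additionally contains elements of type 3+1+1+1 (4 of its 18 elements, about 22% of primes); A_4 x C_2 (6T6) additionally contains elements of type 2+2+1+1, 2+1+1+1+1 (6 of its 24 elements, about 25% of primes); S_3 x S_3 (6T9) additionally contains elements of type 3+1+1+1, 2+2+1+1 (13 of its 36 elements, about 36% of primes); S_4 x C_2 (6T11) additionally contains elements of type 4+2, 4+1+1, 2+2+1+1, 2+1+1+1+1 (24 of its 48 elements, about 50% of primes); (S_3 x S_3) : C_2 (6T13) additionally contains elements of type 4+2, 3+2+1, 3+1+1+1, 2+2+1+1, 2+1+1+1+1 (49 of its 72 elements, about 68% of primes); PGL(2,5) (6T14) additionally contains elements of type 5+1, 4+1+1, 2+2+1+1 (69 of its 120 elements, about 58% of primes); S_6 (6T16) additionally contains elements of type 5+1, 4+2, 4+1+1, 3+2+1, 3+1+1+1, 2+2+1+1, 2+1+1+1+1 (544 of its 720 elements, about 76% of primes). None of the 37 primes tested shows any such pattern (for each of these groups the chance of that is below 10^-4), which rules them out. Hence G = C_6 (6T1), of order 6. The Galois group C_6 (6T1) has order 6, so the splitting field has degree 6 over Q.

6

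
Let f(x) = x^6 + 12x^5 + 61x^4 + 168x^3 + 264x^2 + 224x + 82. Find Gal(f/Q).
S_4 x C_2

The polynomial f is an irreducible sextic over Q, so G = Gal(f/Q) is one of the 16 transitive subgroups 6T1, ..., 6T16 of S_6. The discriminant of f is -1722368, which is not a perfect square, so G is not contained in A_6. The transitive groups of degree 6 not contained in A_6 are: C_6 (6T1, order 6), S_3 (6T2, order 6), D_6 (6T3, order 12), C_3 x S_3 (6T5, order 18), A_4 x C_2 (6T6, order 24), S_4 (6T8, order 24), S_3 x S_3 (6T9, order 36), S_4 x C_2 (6T11, order 48), (S_3 x S_3) : C_2 (6T13, order 72), PGL(2,5) (6T14, order 120), S_6 (6T16, order 720). By Dedekind's theorem, for a prime p not dividing disc(f) the degrees of the irreducible factors of f mod p form the cycle type of an element of G. Factoring f modulo the 29 such primes p <= 127 (skipping 2, 29, which divide the discriminant), each new pattern first appears at: mod 3: f = (x^3 + x^2 + 2x + 1)(x^3 + 2x^2 + 1), pattern 3+3; mod 5: f = (x^6 + 2x^5 + x^4 + 3x^3 + 4x^2 + 4x + 2), pattern 6; mod 7: f = (x + 5)(x + 6)(x^4 + x^3 + 6x^2 + 2x + 6), pattern 4+1+1; mod 17: f = (x + 7)(x + 14)(x^2 + 2x + 15)(x^2 + 6x + 6), pattern 2+2+1+1; mod 23: f = (x^2 + 4x + 8)(x^2 + 14x + 15)(x^2 + 17x + 21), pattern 2+2+2; mod 67: f = (x^2 + 4x + 18)(x^4 + 8x^3 + 11x^2 + 47x + 12), pattern 4+2; mod 127: f = (x + 42)(x + 62)(x + 69)(x + 89)(x^2 + 4x + 125), pattern 2+1+1+1+1. No other pattern occurs in this range, so the set of observed cycle types is {3+3, 6, 4+1+1, 2+2+1+1, 2+2+2, 4+2, 2+1+1+1+1}. The candidates containing elements of all these cycle types are S_4 x C_2 (6T11) of order 48, S_6 (6T16) of order 720; the others are excluded. The observed types are precisely the cycle types that occur in S_4 x C_2 (6T11) (apart from the identity). Each of the other remaining candidates has further cycle types, and by the Chebotarev density theorem the matching factorization patterns would occur for a proportion of primes equal to their share of the group: S_6 (6T16) additionally contains elements of type 5+1, 3+2+1, 3+1+1+1 (304 of its 720 elements, about 42% of primes). None of the 29 primes tested shows any such pattern (for each of these groups the chance of that is below 10^-4), which rules them out. Hence G = S_4 x C_2 (6T11), of order 48.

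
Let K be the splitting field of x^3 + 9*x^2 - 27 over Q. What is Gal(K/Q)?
The polynomial is an irreducible cubic over Q and its discriminant is 59049 = 243^2, a perfect square. For an irreducible cubic, a square discriminant forces the Galois group to be A_3, the cyclic group of order 3.

3T1: C_3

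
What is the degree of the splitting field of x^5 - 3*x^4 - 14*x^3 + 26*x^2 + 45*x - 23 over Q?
5

The degree of the splitting field over Q equals the order of the Galois group, so first determine the group. The polynomial f is an irreducible quintic over Q, so G = Gal(f/Q) is a transitive subgroup of S_5: one of C_5 (5T1, order 5), D_5 (5T2, order 10), F_20 (5T3, order 20), A_5 (5T4, order 60) or S_5 (5T5, order 120). The discriminant of f is 15352201216 = 123904^2, a perfect square, so G is contained in A_5. The transitive groups of degree 5 contained in A_5 are: C_5 (5T1, order 5), D_5 (5T2, order 10), A_5 (5T4, order 60). By Dedekind's theorem, for a prime p not dividing disc(f) the degrees of the irreducible factors of f mod p form the cycle type of an element of G. Factoring f modulo the 14 such primes p <= 53 (skipping 2, 11, which divide the discriminant), each new pattern first appears at: mod 3: f = (x^5 + x^3 + 2x^2 + 1), pattern 5; mod 23: f = (x)(x + 2)(x + 10)(x + 14)(x + 17), pattern 1+1+1+1+1. No other pattern occurs in this range, so the set of observed cycle types is {5, 1+1+1+1+1}. The candidates containing elements of all these cycle types are C_5 (5T1) of order 5, D_5 (5T2) of order 10, A_5 (5T4) of order 60; the others are excluded. The observed types are precisely the cycle types that occur in C_5 (5T1). Each of the other remaining candidates has further cycle types, and by the Chebotarev density theorem the matching factorization patterns would occur for a proportion of primes equal to their share of the group: D_5 (5T2) additionally contains elements of type 2+2+1 (5 of its 10 elements, about 50% of primes); A_5 (5T4) additionally contains elements of type 3+1+1, 2+2+1 (35 of its 60 elements, about 58% of primes). None of the 14 primes tested shows any such pattern (for each of these groups the chance of that is below 10^-4), which rules them out. Hence G = C_5 (5T1), of order 5. The Galois group C_5 (5T1) has order 5, so the splitting field has degree 5 over Q.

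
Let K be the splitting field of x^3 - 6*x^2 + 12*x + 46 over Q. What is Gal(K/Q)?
S_3, the symmetric group on 3 letters

The polynomial is an irreducible cubic over Q and its discriminant is -78732, which is not a perfect square. For an irreducible cubic, a non-square discriminant gives Galois group S_3.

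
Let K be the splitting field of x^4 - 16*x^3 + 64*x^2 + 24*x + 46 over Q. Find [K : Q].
The degree of the splitting field over Q equals the order of the Galois group, so first determine the group. The polynomial is an irreducible quartic over Q and its discriminant is 1064634368, which is not a perfect square, so the Galois group is not contained in A_4. The resolvent cubic y^3 - 64*y^2 - 568*y - 576 has exactly one rational root, so the Galois group is C_4 or D_4. The quartic becomes reducible over Q(sqrt(disc)), so the group is C_4. The Galois group C_4 (4T1) has order 4, so the splitting field has degree 4 over Q.

4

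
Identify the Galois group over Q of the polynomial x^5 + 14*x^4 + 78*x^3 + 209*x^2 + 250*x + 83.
The polynomial f is an irreducible quintic over Q, so G = Gal(f/Q) is a transitive subgroup of S_5: one of C_5 (5T1, order 5), D_5 (5T2, order 10), F_20 (5T3, order 20), A_5 (5T4, order 60) or S_5 (5T5, order 120). The discriminant of f is 373321 = 611^2, a perfect square, so G is contained in A_5. The transitive groups of degree 5 contained in A_5 are: C_5 (5T1, order 5), D_5 (5T2, order 10), A_5 (5T4, order 60). By Dedekind's theorem, for a prime p not dividing disc(f) the degrees of the irreducible factors of f mod p form the cycle type of an element of G. Factoring f modulo the 23 such primes p <= 97 (skipping 13, 47, which divide the discriminant), each new pattern first appears at: mod 2: f = (x^5 + x^2 + 1), pattern 5; mod 5: f = (x + 4)(x^2 + 2x + 3)(x^2 + 3x + 4), pattern 2+2+1; mod 83: f = (x)(x + 8)(x + 16)(x + 77)(x + 79), pattern 1+1+1+1+1. No other pattern occurs in this range, so the set of observed cycle types is {5, 2+2+1, 1+1+1+1+1}. The candidates containing elements of all these cycle types are D_5 (5T2) of order 10, A_5 (5T4) of order 60; the others are excluded. The observed types are precisely the cycle types that occur in D_5 (5T2). Each of the other remaining candidates has further cycle types, and by the Chebotarev density theorem the matching factorization patterns would occur for a proportion of primes equal to their share of the group: A_5 (5T4) additionally contains elements of type 3+1+1 (20 of its 60 elements, about 33% of primes). None of the 23 primes tested shows any such pattern (for each of these groups the chance of that is below 10^-4), which rules them out. Hence G = D_5 (5T2), of order 10.

D_5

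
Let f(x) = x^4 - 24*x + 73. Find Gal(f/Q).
The polynomial is an irreducible quartic over Q and its discriminant is 90630400 = 9520^2, a perfect square, so the Galois group is contained in A_4. The resolvent cubic y^3 - 292*y - 576 splits completely over Q, which gives the Klein four-group V_4.

V_4 (also written V4)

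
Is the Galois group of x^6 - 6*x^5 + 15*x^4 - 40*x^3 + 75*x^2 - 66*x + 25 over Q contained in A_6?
The polynomial is irreducible of degree 6 over Q. Its discriminant is 660451885056, which is not a perfect square. A Galois group lies in the alternating group exactly when the discriminant is a square in Q, so the Galois group (S_3 x S_3) is not contained in A_6.

No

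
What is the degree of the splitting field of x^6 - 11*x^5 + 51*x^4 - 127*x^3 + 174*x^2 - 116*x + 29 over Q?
The degree of the splitting field over Q equals the order of the Galois group, so first determine the group. The polynomial f is an irreducible sextic over Q, so G = Gal(f/Q) is one of the 16 transitive subgroups 6T1, ..., 6T16 of S_6. The discriminant of f is 525625 = 725^2, a perfect square, so G is contained in A_6. The transitive groups of degree 6 contained in A_6 are: A_4 (6T4, order 12), S_4 (6T7, order 24), (C_3 x C_3) : C_4 (6T10, order 36), PSL(2,5) (6T12, order 60), A_6 (6T15, order 360). By Dedekind's theorem, for a prime p not dividing disc(f) the degrees of the irreducible factors of f mod p form the cycle type of an element of G. Factoring f modulo the 19 such primes p <= 73 (skipping 5, 29, which divide the discriminant), each new pattern first appears at: mod 2: f = (x^2 + x + 1)(x^4 + x + 1), pattern 4+2; mod 11: f = (x^3 + 2x^2 + 7x + 2)(x^3 + 9x^2 + 4x + 9), pattern 3+3; mod 19: f = (x + 9)(x + 10)(x^2 + 1)(x^2 + 8x + 17), pattern 2+2+1+1; mod 61: f = (x + 26)(x + 33)(x + 40)(x^3 + 12x^2 + 37x + 12), pattern 3+1+1+1. No other pattern occurs in this range, so the set of observed cycle types is {4+2, 3+3, 2+2+1+1, 3+1+1+1}. The candidates containing elements of all these cycle types are (C_3 x C_3) : C_4 (6T10) of order 36, A_6 (6T15) of order 360; the others are excluded. The observed types are precisely the cycle types that occur in (C_3 x C_3) : C_4 (6T10) (apart from the identity). Each of the other remaining candidates has further cycle types, and by the Chebotarev density theorem the matching factorization patterns would occur for a proportion of primes equal to their share of the group: A_6 (6T15) additionally contains elements of type 5+1 (144 of its 360 elements, about 40% of primes). None of the 19 primes tested shows any such pattern (for each of these groups the chance of that is below 10^-4), which rules them out. Hence G = (C_3 x C_3) : C_4 (6T10), of order 36. The Galois group (C_3 x C_3) : C_4 (6T10) has order 36, so the splitting field has degree 36 over Q.

36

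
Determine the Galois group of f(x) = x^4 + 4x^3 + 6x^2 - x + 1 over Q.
C_4 (also written C4)

The polynomial is an irreducible quartic over Q and its discriminant is 15125, which is not a perfect square, so the Galois group is not contained in A_4. The resolvent cubic y^3 - 6*y^2 - 8*y + 7 has exactly one rational root, so the Galois group is C_4 or D_4. The quartic becomes reducible over Q(sqrt(disc)), so the group is C_4.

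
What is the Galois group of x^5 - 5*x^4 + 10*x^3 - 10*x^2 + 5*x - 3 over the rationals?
F_20, the Frobenius group of order 20

The polynomial f is an irreducible quintic over Q, so G = Gal(f/Q) is a transitive subgroup of S_5: one of C_5 (5T1, order 5), D_5 (5T2, order 10), F_20 (5T3, order 20), A_5 (5T4, order 60) or S_5 (5T5, order 120). The discriminant of f is 50000, which is not a perfect square, so G is not contained in A_5. The transitive groups of degree 5 not contained in A_5 are: F_20 (5T3, order 20), S_5 (5T5, order 120). By Dedekind's theorem, for a prime p not dividing disc(f) the degrees of the irreducible factors of f mod p form the cycle type of an element of G. Factoring f modulo the 18 such primes p <= 71 (skipping 2, 5, which divide the discriminant), each new pattern first appears at: mod 3: f = (x)(x^4 + x^3 + x^2 + 2x + 2), pattern 4+1; mod 11: f = (x^5 + 6x^4 + 10x^3 + x^2 + 5x + 8), pattern 5; mod 19: f = (x + 3)(x^2 + 14x + 1)(x^2 + 16x + 18), pattern 2+2+1. No other pattern occurs in this range, so the set of observed cycle types is {4+1, 5, 2+2+1}. The candidates containing elements of all these cycle types are F_20 (5T3) of order 20, S_5 (5T5) of order 120; the others are excluded. The observed types are precisely the cycle types that occur in F_20 (5T3) (apart from the identity). Each of the other remaining candidates has further cycle types, and by the Chebotarev density theorem the matching factorization patterns would occur for a proportion of primes equal to their share of the group: S_5 (5T5) additionally contains elements of type 3+2, 3+1+1, 2+1+1+1 (50 of its 120 elements, about 42% of primes). None of the 18 primes tested shows any such pattern (for each of these groups the chance of that is below 10^-4), which rules them out. Hence G = F_20 (5T3), of order 20.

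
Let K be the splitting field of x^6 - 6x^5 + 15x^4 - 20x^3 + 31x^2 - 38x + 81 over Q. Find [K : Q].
48

The degree of the splitting field over Q equals the order of the Galois group, so first determine the group. The polynomial f is an irreducible sextic over Q, so G = Gal(f/Q) is one of the 16 transitive subgroups 6T1, ..., 6T16 of S_6. The discriminant of f is -66039417143296, which is not a perfect square, so G is not contained in A_6. The transitive groups of degree 6 not contained in A_6 are: C_6 (6T1, order 6), S_3 (6T2, order 6), D_6 (6T3, order 12), C_3 x S_3 (6T5, order 18), A_4 x C_2 (6T6, order 24), S_4 (6T8, order 24), S_3 x S_3 (6T9, order 36), S_4 x C_2 (6T11, order 48), (S_3 x S_3) : C_2 (6T13, order 72), PGL(2,5) (6T14, order 120), S_6 (6T16, order 720). By Dedekind's theorem, for a prime p not dividing disc(f) the degrees of the irreducible factors of f mod p form the cycle type of an element of G. Factoring f modulo the 17 such primes p <= 67 (skipping 2, 31, which divide the discriminant), each new pattern first appears at: mod 3: f = (x)(x + 1)(x^4 + 2x^3 + x^2 + 1), pattern 4+1+1; mod 5: f = (x^3 + x^2 + 3x + 1)(x^3 + 3x^2 + 4x + 1), pattern 3+3; mod 7: f = (x^6 + x^5 + x^4 + x^3 + 3x^2 + 4x + 4), pattern 6; mod 11: f = (x^2 + 5)(x^2 + 7x + 9)(x^2 + 9x + 4), pattern 2+2+2; mod 13: f = (x^2 + 11x + 12)(x^4 + 9x^3 + 8x^2 + 5x + 10), pattern 4+2; mod 37: f = (x + 9)(x + 26)(x^2 + 16x + 10)(x^2 + 17x + 9), pattern 2+2+1+1; mod 47: f = (x + 9)(x + 17)(x + 28)(x + 36)(x^2 + 45x + 2), pattern 2+1+1+1+1. No other pattern occurs in this range, so the set of observed cycle types is {4+1+1, 3+3, 6, 2+2+2, 4+2, 2+2+1+1, 2+1+1+1+1}. The candidates containing elements of all these cycle types are S_4 x C_2 (6T11) of order 48, S_6 (6T16) of order 720; the others are excluded. The observed types are precisely the cycle types that occur in S_4 x C_2 (6T11) (apart from the identity). Each of the other remaining candidates has further cycle types, and by the Chebotarev density theorem the matching factorization patterns would occur for a proportion of primes equal to their share of the group: S_6 (6T16) additionally contains elements of type 5+1, 3+2+1, 3+1+1+1 (304 of its 720 elements, about 42% of primes). None of the 17 primes tested shows any such pattern (for each of these groups the chance of that is below 10^-4), which rules them out. Hence G = S_4 x C_2 (6T11), of order 48. The Galois group S_4 x C_2 (6T11) has order 48, so the splitting field has degree 48 over Q.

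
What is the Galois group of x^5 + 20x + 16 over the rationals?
A_5, the alternating group on 5 letters

The polynomial f is an irreducible quintic over Q, so G = Gal(f/Q) is a transitive subgroup of S_5: one of C_5 (5T1, order 5), D_5 (5T2, order 10), F_20 (5T3, order 20), A_5 (5T4, order 60) or S_5 (5T5, order 120). The discriminant of f is 1024000000 = 32000^2, a perfect square, so G is contained in A_5. The transitive groups of degree 5 contained in A_5 are: C_5 (5T1, order 5), D_5 (5T2, order 10), A_5 (5T4, order 60). By Dedekind's theorem, for a prime p not dividing disc(f) the degrees of the irreducible factors of f mod p form the cycle type of an element of G. Factoring f modulo the 2 such primes p <= 7 (skipping 2, 5, which divide the discriminant), each new pattern first appears at: mod 3: f = (x^5 + 2x + 1), pattern 5; mod 7: f = (x + 2)(x + 3)(x^3 + 2x^2 + 5x + 5), pattern 3+1+1. No other pattern occurs in this range, so the set of observed cycle types is {5, 3+1+1}. Among the candidates above, the only group containing elements of all these cycle types is A_5 (5T4) — each of C_5 (5T1), D_5 (5T2) lacks at least one of them. Hence G = A_5 (5T4), of order 60.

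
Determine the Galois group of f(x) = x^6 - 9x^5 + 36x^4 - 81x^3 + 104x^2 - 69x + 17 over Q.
6T8: S_4

The polynomial f is an irreducible sextic over Q, so G = Gal(f/Q) is one of the 16 transitive subgroups 6T1, ..., 6T16 of S_6. The discriminant of f is 810448, which is not a perfect square, so G is not contained in A_6. The transitive groups of degree 6 not contained in A_6 are: C_6 (6T1, order 6), S_3 (6T2, order 6), D_6 (6T3, order 12), C_3 x S_3 (6T5, order 18), A_4 x C_2 (6T6, order 24), S_4 (6T8, order 24), S_3 x S_3 (6T9, order 36), S_4 x C_2 (6T11, order 48), (S_3 x S_3) : C_2 (6T13, order 72), PGL(2,5) (6T14, order 120), S_6 (6T16, order 720). By Dedekind's theorem, for a prime p not dividing disc(f) the degrees of the irreducible factors of f mod p form the cycle type of an element of G. Factoring f modulo the 22 such primes p <= 89 (skipping 2, 37, which divide the discriminant), each new pattern first appears at: mod 3: f = (x^3 + x^2 + 2x + 1)(x^3 + 2x^2 + 2x + 2), pattern 3+3; mod 5: f = (x^2 + x + 2)(x^2 + 2x + 4)(x^2 + 3x + 4), pattern 2+2+2; mod 17: f = (x)(x + 14)(x^4 + 11x^3 + x^2 + 7x + 6), pattern 4+1+1; mod 67: f = (x + 3)(x + 61)(x^2 + 64x + 42)(x^2 + 64x + 52), pattern 2+2+1+1. No other pattern occurs in this range, so the set of observed cycle types is {3+3, 2+2+2, 4+1+1, 2+2+1+1}. The candidates containing elements of all these cycle types are S_4 (6T8) of order 24, S_4 x C_2 (6T11) of order 48, PGL(2,5) (6T14) of order 120, S_6 (6T16) of order 720; the others are excluded. The observed types are precisely the cycle types that occur in S_4 (6T8) (apart from the identity). Each of the other remaining candidates has further cycle types, and by the Chebotarev density theorem the matching factorization patterns would occur for a proportion of primes equal to their share of the group: S_4 x C_2 (6T11) additionally contains elements of type 6, 4+2, 2+1+1+1+1 (17 of its 48 elements, about 35% of primes); PGL(2,5) (6T14) additionally contains elements of type 6, 5+1 (44 of its 120 elements, about 37% of primes); S_6 (6T16) additionally contains elements of type 6, 5+1, 4+2, 3+2+1, 3+1+1+1, 2+1+1+1+1 (529 of its 720 elements, about 73% of primes). None of the 22 primes tested shows any such pattern (for each of these groups the chance of that is below 10^-4), which rules them out. Hence G = S_4 (6T8), of order 24.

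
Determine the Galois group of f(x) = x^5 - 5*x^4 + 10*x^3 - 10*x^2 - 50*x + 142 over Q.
The polynomial f is an irreducible quintic over Q, so G = Gal(f/Q) is a transitive subgroup of S_5: one of C_5 (5T1, order 5), D_5 (5T2, order 10), F_20 (5T3, order 20), A_5 (5T4, order 60) or S_5 (5T5, order 120). The discriminant of f is 58564000000 = 242000^2, a perfect square, so G is contained in A_5. The transitive groups of degree 5 contained in A_5 are: C_5 (5T1, order 5), D_5 (5T2, order 10), A_5 (5T4, order 60). By Dedekind's theorem, for a prime p not dividing disc(f) the degrees of the irreducible factors of f mod p form the cycle type of an element of G. Factoring f modulo the 3 such primes p <= 13 (skipping 2, 5, 11, which divide the discriminant), each new pattern first appears at: mod 3: f = (x^5 + x^4 + x^3 + 2x^2 + x + 1), pattern 5; mod 13: f = (x + 5)(x + 7)(x^3 + 9x^2 + 10x + 10), pattern 3+1+1. No other pattern occurs in this range, so the set of observed cycle types is {5, 3+1+1}. Among the candidates above, the only group containing elements of all these cycle types is A_5 (5T4) — each of C_5 (5T1), D_5 (5T2) lacks at least one of them. Hence G = A_5 (5T4), of order 60.

A_5 (order 60)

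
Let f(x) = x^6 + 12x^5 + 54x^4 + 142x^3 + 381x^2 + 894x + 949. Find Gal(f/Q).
The polynomial f is an irreducible sextic over Q, so G = Gal(f/Q) is one of the 16 transitive subgroups 6T1, ..., 6T16 of S_6. The discriminant of f is -138074489008128, which is not a perfect square, so G is not contained in A_6. The transitive groups of degree 6 not contained in A_6 are: C_6 (6T1, order 6), S_3 (6T2, order 6), D_6 (6T3, order 12), C_3 x S_3 (6T5, order 18), A_4 x C_2 (6T6, order 24), S_4 (6T8, order 24), S_3 x S_3 (6T9, order 36), S_4 x C_2 (6T11, order 48), (S_3 x S_3) : C_2 (6T13, order 72), PGL(2,5) (6T14, order 120), S_6 (6T16, order 720). By Dedekind's theorem, for a prime p not dividing disc(f) the degrees of the irreducible factors of f mod p form the cycle type of an element of G. Factoring f modulo the 42 such primes p <= 211 (skipping 2, 3, 17, 43, 61, which divide the discriminant), each new pattern first appears at: mod 5: f = (x^6 + 2x^5 + 4x^4 + 2x^3 + x^2 + 4x + 4), pattern 6; mod 7: f = (x + 3)(x^2 + 6x + 3)(x^3 + 3x^2 + 6x + 2), pattern 3+2+1; mod 11: f = (x^2 + 9x + 10)(x^4 + 3x^3 + 6x^2 + 3x + 8), pattern 4+2; mod 13: f = (x)(x + 4)(x^2 + 3x + 10)(x^2 + 5x + 10), pattern 2+2+1+1; mod 97: f = (x + 14)(x + 19)(x + 25)(x^3 + 51x^2 + 79x + 5), pattern 3+1+1+1; mod 113: f = (x^2 + 53x + 30)(x^2 + 76x + 50)(x^2 + 109x + 78), pattern 2+2+2; mod 127: f = (x^3 + 55x^2 + 43x + 70)(x^3 + 84x^2 + 90x + 19), pattern 3+3; mod 211: f = (x + 80)(x + 138)(x + 152)(x + 171)(x^2 + 104x + 80), pattern 2+1+1+1+1. No other pattern occurs in this range, so the set of observed cycle types is {6, 3+2+1, 4+2, 2+2+1+1, 3+1+1+1, 2+2+2, 3+3, 2+1+1+1+1}. The candidates containing elements of all these cycle types are (S_3 x S_3) : C_2 (6T13) of order 72, S_6 (6T16) of order 720; the others are excluded. The observed types are precisely the cycle types that occur in (S_3 x S_3) : C_2 (6T13) (apart from the identity). Each of the other remaining candidates has further cycle types, and by the Chebotarev density theorem the matching factorization patterns would occur for a proportion of primes equal to their share of the group: S_6 (6T16) additionally contains elements of type 5+1, 4+1+1 (234 of its 720 elements, about 32% of primes). None of the 42 primes tested shows any such pattern (for each of these groups the chance of that is below 10^-4), which rules them out. Hence G = (S_3 x S_3) : C_2 (6T13), of order 72.

(S_3 x S_3) : C_2 (also written G72)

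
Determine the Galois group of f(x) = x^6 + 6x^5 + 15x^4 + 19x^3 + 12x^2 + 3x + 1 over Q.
6T1: C_6

The polynomial f is an irreducible sextic over Q, so G = Gal(f/Q) is one of the 16 transitive subgroups 6T1, ..., 6T16 of S_6. The discriminant of f is -19683, which is not a perfect square, so G is not contained in A_6. The transitive groups of degree 6 not contained in A_6 are: C_6 (6T1, order 6), S_3 (6T2, order 6), D_6 (6T3, order 12), C_3 x S_3 (6T5, order 18), A_4 x C_2 (6T6, order 24), S_4 (6T8, order 24), S_3 x S_3 (6T9, order 36), S_4 x C_2 (6T11, order 48), (S_3 x S_3) : C_2 (6T13, order 72), PGL(2,5) (6T14, order 120), S_6 (6T16, order 720). By Dedekind's theorem, for a prime p not dividing disc(f) the degrees of the irreducible factors of f mod p form the cycle type of an element of G. Factoring f modulo the 37 such primes p <= 163 (skipping 3, which divides the discriminant), each new pattern first appears at: mod 2: f = (x^6 + x^4 + x^3 + x + 1), pattern 6; mod 7: f = (x^3 + 3x^2 + 3x + 3)(x^3 + 3x^2 + 3x + 5), pattern 3+3; mod 17: f = (x^2 + 9x + 9)(x^2 + 15x + 15)(x^2 + 16x + 16), pattern 2+2+2; mod 19: f = (x + 5)(x + 6)(x + 7)(x + 10)(x + 17)(x + 18), pattern 1+1+1+1+1+1. No other pattern occurs in this range, so the set of observed cycle types is {6, 3+3, 2+2+2, 1+1+1+1+1+1}. The candidates containing elements of all these cycle types are C_6 (6T1) of order 6, D_6 (6T3) of order 12, C_3 x S_3 (6T5) of order 18, A_4 x C_2 (6T6) of order 24, S_3 x S_3 (6T9) of order 36, S_4 x C_2 (6T11) of order 48, (S_3 x S_3) : C_2 (6T13) of order 72, PGL(2,5) (6T14) of order 120, S_6 (6T16) of order 720; the others are excluded. The observed types are precisely the cycle types that occur in C_6 (6T1). Each of the other remaining candidates has further cycle types, and by the Chebotarev density theorem the matching factorization patterns would occur for a proportion of primes equal to their share of the group: D_6 (6T3) additionally contains elements of type 2+2+1+1 (3 of its 12 elements, about 25% of primes); C_3 x S_3 (6T5) additionally contains elements of type 3+1+1+1 (4 of its 18 elements, about 22% of primes); A_4 x C_2 (6T6) additionally contains elements of type 2+2+1+1, 2+1+1+1+1 (6 of its 24 elements, about 25% of primes); S_3 x S_3 (6T9) additionally contains elements of type 3+1+1+1, 2+2+1+1 (13 of its 36 elements, about 36% of primes); S_4 x C_2 (6T11) additionally contains elements of type 4+2, 4+1+1, 2+2+1+1, 2+1+1+1+1 (24 of its 48 elements, about 50% of primes); (S_3 x S_3) : C_2 (6T13) additionally contains elements of type 4+2, 3+2+1, 3+1+1+1, 2+2+1+1, 2+1+1+1+1 (49 of its 72 elements, about 68% of primes); PGL(2,5) (6T14) additionally contains elements of type 5+1, 4+1+1, 2+2+1+1 (69 of its 120 elements, about 58% of primes); S_6 (6T16) additionally contains elements of type 5+1, 4+2, 4+1+1, 3+2+1, 3+1+1+1, 2+2+1+1, 2+1+1+1+1 (544 of its 720 elements, about 76% of primes). None of the 37 primes tested shows any such pattern (for each of these groups the chance of that is below 10^-4), which rules them out. Hence G = C_6 (6T1), of order 6.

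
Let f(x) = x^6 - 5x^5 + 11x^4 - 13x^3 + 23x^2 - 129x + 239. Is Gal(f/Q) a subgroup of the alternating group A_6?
No

The polynomial is irreducible of degree 6 over Q. Its discriminant is -3074760881305687, which is not a perfect square. A Galois group lies in the alternating group exactly when the discriminant is a square in Q, so the Galois group (C_6) is not contained in A_6.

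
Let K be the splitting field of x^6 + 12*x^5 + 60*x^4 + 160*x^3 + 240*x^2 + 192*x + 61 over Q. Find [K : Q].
12

The degree of the splitting field over Q equals the order of the Galois group, so first determine the group. The polynomial f is an irreducible sextic over Q, so G = Gal(f/Q) is one of the 16 transitive subgroups 6T1, ..., 6T16 of S_6. The discriminant of f is 11337408, which is not a perfect square, so G is not contained in A_6. The transitive groups of degree 6 not contained in A_6 are: C_6 (6T1, order 6), S_3 (6T2, order 6), D_6 (6T3, order 12), C_3 x S_3 (6T5, order 18), A_4 x C_2 (6T6, order 24), S_4 (6T8, order 24), S_3 x S_3 (6T9, order 36), S_4 x C_2 (6T11, order 48), (S_3 x S_3) : C_2 (6T13, order 72), PGL(2,5) (6T14, order 120), S_6 (6T16, order 720). By Dedekind's theorem, for a prime p not dividing disc(f) the degrees of the irreducible factors of f mod p form the cycle type of an element of G. Factoring f modulo the 79 such primes p <= 419 (skipping 2, 3, which divide the discriminant), each new pattern first appears at: mod 5: f = (x^2 + x + 1)(x^2 + 2x + 3)(x^2 + 4x + 2), pattern 2+2+2; mod 7: f = (x^6 + 5x^5 + 4x^4 + 6x^3 + 2x^2 + 3x + 5), pattern 6; mod 11: f = (x + 5)(x + 10)(x^2 + x + 7)(x^2 + 7x + 8), pattern 2+2+1+1; mod 13: f = (x^3 + 6x^2 + 12x + 4)(x^3 + 6x^2 + 12x + 12), pattern 3+3; mod 61: f = (x)(x + 4)(x + 28)(x + 30)(x + 35)(x + 37), pattern 1+1+1+1+1+1. No other pattern occurs in this range, so the set of observed cycle types is {2+2+2, 6, 2+2+1+1, 3+3, 1+1+1+1+1+1}. The candidates containing elements of all these cycle types are D_6 (6T3) of order 12, A_4 x C_2 (6T6) of order 24, S_3 x S_3 (6T9) of order 36, S_4 x C_2 (6T11) of order 48, (S_3 x S_3) : C_2 (6T13) of order 72, PGL(2,5) (6T14) of order 120, S_6 (6T16) of order 720; the others are excluded. The observed types are precisely the cycle types that occur in D_6 (6T3). Each of the other remaining candidates has further cycle types, and by the Chebotarev density theorem the matching factorization patterns would occur for a proportion of primes equal to their share of the group: A_4 x C_2 (6T6) additionally contains elements of type 2+1+1+1+1 (3 of its 24 elements, about 12% of primes); S_3 x S_3 (6T9) additionally contains elements of type 3+1+1+1 (4 of its 36 elements, about 11% of primes); S_4 x C_2 (6T11) additionally contains elements of type 4+2, 4+1+1, 2+1+1+1+1 (15 of its 48 elements, about 31% of primes); (S_3 x S_3) : C_2 (6T13) additionally contains elements of type 4+2, 3+2+1, 3+1+1+1, 2+1+1+1+1 (40 of its 72 elements, about 56% of primes); PGL(2,5) (6T14) additionally contains elements of type 5+1, 4+1+1 (54 of its 120 elements, about 45% of primes); S_6 (6T16) additionally contains elements of type 5+1, 4+2, 4+1+1, 3+2+1, 3+1+1+1, 2+1+1+1+1 (499 of its 720 elements, about 69% of primes). None of the 79 primes tested shows any such pattern (for each of these groups the chance of that is below 10^-4), which rules them out. Hence G = D_6 (6T3), of order 12. The Galois group D_6 (6T3) has order 12, so the splitting field has degree 12 over Q.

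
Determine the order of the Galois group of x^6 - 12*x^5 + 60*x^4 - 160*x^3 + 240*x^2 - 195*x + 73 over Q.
The degree of the splitting field over Q equals the order of the Galois group, so first determine the group. The polynomial f is an irreducible sextic over Q, so G = Gal(f/Q) is one of the 16 transitive subgroups 6T1, ..., 6T16 of S_6. The discriminant of f is -9059283, which is not a perfect square, so G is not contained in A_6. The transitive groups of degree 6 not contained in A_6 are: C_6 (6T1, order 6), S_3 (6T2, order 6), D_6 (6T3, order 12), C_3 x S_3 (6T5, order 18), A_4 x C_2 (6T6, order 24), S_4 (6T8, order 24), S_3 x S_3 (6T9, order 36), S_4 x C_2 (6T11, order 48), (S_3 x S_3) : C_2 (6T13, order 72), PGL(2,5) (6T14, order 120), S_6 (6T16, order 720). By Dedekind's theorem, for a prime p not dividing disc(f) the degrees of the irreducible factors of f mod p form the cycle type of an element of G. Factoring f modulo the 28 such primes p <= 127 (skipping 3, 17, 43, which divide the discriminant), each new pattern first appears at: mod 2: f = (x^6 + x + 1), pattern 6; mod 7: f = (x + 6)(x^2 + 2)(x^3 + 3x^2 + 5x + 2), pattern 3+2+1; mod 11: f = (x^2 + 5x + 10)(x^4 + 5x^3 + 3x^2 + 6x + 4), pattern 4+2; mod 13: f = (x + 1)(x + 6)(x^2 + 8x + 9)(x^2 + 12x + 4), pattern 2+2+1+1; mod 61: f = (x + 38)(x + 49)(x + 55)(x + 57)(x^2 + 33x + 41), pattern 2+1+1+1+1; mod 97: f = (x + 46)(x + 83)(x + 85)(x^3 + 65x^2 + 79x + 25), pattern 3+1+1+1; mod 113: f = (x^2 + 45x + 91)(x^2 + 64x + 86)(x^2 + 105x + 22), pattern 2+2+2; mod 127: f = (x^3 + 33x^2 + 89x + 45)(x^3 + 82x^2 + 59x + 75), pattern 3+3. No other pattern occurs in this range, so the set of observed cycle types is {6, 3+2+1, 4+2, 2+2+1+1, 2+1+1+1+1, 3+1+1+1, 2+2+2, 3+3}. The candidates containing elements of all these cycle types are (S_3 x S_3) : C_2 (6T13) of order 72, S_6 (6T16) of order 720; the others are excluded. The observed types are precisely the cycle types that occur in (S_3 x S_3) : C_2 (6T13) (apart from the identity). Each of the other remaining candidates has further cycle types, and by the Chebotarev density theorem the matching factorization patterns would occur for a proportion of primes equal to their share of the group: S_6 (6T16) additionally contains elements of type 5+1, 4+1+1 (234 of its 720 elements, about 32% of primes). None of the 28 primes tested shows any such pattern (for each of these groups the chance of that is below 10^-4), which rules them out. Hence G = (S_3 x S_3) : C_2 (6T13), of order 72. The Galois group (S_3 x S_3) : C_2 (6T13) has order 72, so the splitting field has degree 72 over Q.

72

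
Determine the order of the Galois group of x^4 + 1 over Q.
The degree of the splitting field over Q equals the order of the Galois group, so first determine the group. The polynomial is an irreducible quartic over Q and its discriminant is 256 = 16^2, a perfect square, so the Galois group is contained in A_4. The resolvent cubic y^3 - 4*y splits completely over Q, which gives the Klein four-group V_4. The Galois group V_4 (4T2) has order 4, so the splitting field has degree 4 over Q.

4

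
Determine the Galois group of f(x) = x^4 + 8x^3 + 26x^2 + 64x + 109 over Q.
V_4 (also written V4)

The polynomial is an irreducible quartic over Q and its discriminant is 9437184 = 3072^2, a perfect square, so the Galois group is contained in A_4. The resolvent cubic y^3 - 26*y^2 + 76*y + 264 splits completely over Q, which gives the Klein four-group V_4.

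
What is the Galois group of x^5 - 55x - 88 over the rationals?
A_5 (order 60)

The polynomial f is an irreducible quintic over Q, so G = Gal(f/Q) is a transitive subgroup of S_5: one of C_5 (5T1, order 5), D_5 (5T2, order 10), F_20 (5T3, order 20), A_5 (5T4, order 60) or S_5 (5T5, order 120). The discriminant of f is 58564000000 = 242000^2, a perfect square, so G is contained in A_5. The transitive groups of degree 5 contained in A_5 are: C_5 (5T1, order 5), D_5 (5T2, order 10), A_5 (5T4, order 60). By Dedekind's theorem, for a prime p not dividing disc(f) the degrees of the irreducible factors of f mod p form the cycle type of an element of G. Factoring f modulo the 3 such primes p <= 13 (skipping 2, 5, 11, which divide the discriminant), each new pattern first appears at: mod 3: f = (x^5 + 2x + 2), pattern 5; mod 13: f = (x + 5)(x + 7)(x^3 + x^2 + 5x + 9), pattern 3+1+1. No other pattern occurs in this range, so the set of observed cycle types is {5, 3+1+1}. Among the candidates above, the only group containing elements of all these cycle types is A_5 (5T4) — each of C_5 (5T1), D_5 (5T2) lacks at least one of them. Hence G = A_5 (5T4), of order 60.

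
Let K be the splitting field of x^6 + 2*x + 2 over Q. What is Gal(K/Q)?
S_6, the symmetric group on 6 letters

The polynomial f is an irreducible sextic over Q, so G = Gal(f/Q) is one of the 16 transitive subgroups 6T1, ..., 6T16 of S_6. The discriminant of f is -1292992, which is not a perfect square, so G is not contained in A_6. The transitive groups of degree 6 not contained in A_6 are: C_6 (6T1, order 6), S_3 (6T2, order 6), D_6 (6T3, order 12), C_3 x S_3 (6T5, order 18), A_4 x C_2 (6T6, order 24), S_4 (6T8, order 24), S_3 x S_3 (6T9, order 36), S_4 x C_2 (6T11, order 48), (S_3 x S_3) : C_2 (6T13, order 72), PGL(2,5) (6T14, order 120), S_6 (6T16, order 720). By Dedekind's theorem, for a prime p not dividing disc(f) the degrees of the irreducible factors of f mod p form the cycle type of an element of G. Factoring f modulo the 3 such primes p <= 7 (skipping 2, which divides the discriminant), each new pattern first appears at: mod 3: f = (x^6 + 2x + 2), pattern 6; mod 5: f = (x + 3)(x + 4)(x^4 + 3x^3 + 2x^2 + 1), pattern 4+1+1; mod 7: f = (x + 5)(x^2 + 4x + 5)(x^3 + 5x^2 + 4), pattern 3+2+1. No other pattern occurs in this range, so the set of observed cycle types is {6, 4+1+1, 3+2+1}. Among the candidates above, the only group containing elements of all these cycle types is S_6 (6T16); every other candidate lacks at least one of them. Hence G = S_6 (6T16), of order 720.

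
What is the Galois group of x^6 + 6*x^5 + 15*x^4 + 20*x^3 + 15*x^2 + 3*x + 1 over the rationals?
(S_3 x S_3) : C_2 (order 72)

The polynomial f is an irreducible sextic over Q, so G = Gal(f/Q) is one of the 16 transitive subgroups 6T1, ..., 6T16 of S_6. The discriminant of f is -9059283, which is not a perfect square, so G is not contained in A_6. The transitive groups of degree 6 not contained in A_6 are: C_6 (6T1, order 6), S_3 (6T2, order 6), D_6 (6T3, order 12), C_3 x S_3 (6T5, order 18), A_4 x C_2 (6T6, order 24), S_4 (6T8, order 24), S_3 x S_3 (6T9, order 36), S_4 x C_2 (6T11, order 48), (S_3 x S_3) : C_2 (6T13, order 72), PGL(2,5) (6T14, order 120), S_6 (6T16, order 720). By Dedekind's theorem, for a prime p not dividing disc(f) the degrees of the irreducible factors of f mod p form the cycle type of an element of G. Factoring f modulo the 28 such primes p <= 127 (skipping 3, 17, 43, which divide the discriminant), each new pattern first appears at: mod 2: f = (x^6 + x^4 + x^2 + x + 1), pattern 6; mod 7: f = (x + 2)(x^2 + 6x + 4)(x^3 + 5x^2 + x + 1), pattern 3+2+1; mod 11: f = (x^2 + 1)(x^4 + 6x^3 + 3x^2 + 3x + 1), pattern 4+2; mod 13: f = (x + 4)(x + 9)(x^2 + x + 3)(x^2 + 5x + 10), pattern 2+2+1+1; mod 61: f = (x + 41)(x + 52)(x + 58)(x + 60)(x^2 + 39x + 27), pattern 2+1+1+1+1; mod 97: f = (x + 49)(x + 86)(x + 88)(x^3 + 74x^2 + 11x + 1), pattern 3+1+1+1; mod 113: f = (x^2 + 51x + 9)(x^2 + 70x + 61)(x^2 + 111x + 7), pattern 2+2+2; mod 127: f = (x^3 + 42x^2 + 60x + 1)(x^3 + 91x^2 + 70x + 1), pattern 3+3. No other pattern occurs in this range, so the set of observed cycle types is {6, 3+2+1, 4+2, 2+2+1+1, 2+1+1+1+1, 3+1+1+1, 2+2+2, 3+3}. The candidates containing elements of all these cycle types are (S_3 x S_3) : C_2 (6T13) of order 72, S_6 (6T16) of order 720; the others are excluded. The observed types are precisely the cycle types that occur in (S_3 x S_3) : C_2 (6T13) (apart from the identity). Each of the other remaining candidates has further cycle types, and by the Chebotarev density theorem the matching factorization patterns would occur for a proportion of primes equal to their share of the group: S_6 (6T16) additionally contains elements of type 5+1, 4+1+1 (234 of its 720 elements, about 32% of primes). None of the 28 primes tested shows any such pattern (for each of these groups the chance of that is below 10^-4), which rules them out. Hence G = (S_3 x S_3) : C_2 (6T13), of order 72.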